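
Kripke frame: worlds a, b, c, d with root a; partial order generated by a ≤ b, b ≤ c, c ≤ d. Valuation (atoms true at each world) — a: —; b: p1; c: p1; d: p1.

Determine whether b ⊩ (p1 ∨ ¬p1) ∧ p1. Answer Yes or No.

b ⊩ (p1 ∨ ¬p1) ∧ p1 since b forces both conjuncts.

Yes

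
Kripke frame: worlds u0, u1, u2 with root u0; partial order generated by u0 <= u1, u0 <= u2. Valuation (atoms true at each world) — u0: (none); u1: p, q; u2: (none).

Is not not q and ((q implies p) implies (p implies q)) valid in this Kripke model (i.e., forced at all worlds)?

Not every world: u0 does not force not not q and ((q implies p) implies (p implies q)).
u0 does not force not not q and ((q implies p) implies (p implies q)) since u0 fails not not q.

No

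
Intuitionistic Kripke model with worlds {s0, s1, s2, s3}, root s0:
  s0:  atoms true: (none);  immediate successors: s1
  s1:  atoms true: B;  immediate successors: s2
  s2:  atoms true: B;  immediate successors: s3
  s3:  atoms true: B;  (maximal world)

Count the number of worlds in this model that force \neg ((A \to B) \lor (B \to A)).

s0: does not force it — s0 \nVdash \neg ((A \to B) \lor (B \to A)) since s0 is accessible from s0 and s0 \Vdash (A \to B) \lor (B \to A).
s1: does not force it.
s2: does not force it.
s3: does not force it.
Worlds forcing the formula: { }.

0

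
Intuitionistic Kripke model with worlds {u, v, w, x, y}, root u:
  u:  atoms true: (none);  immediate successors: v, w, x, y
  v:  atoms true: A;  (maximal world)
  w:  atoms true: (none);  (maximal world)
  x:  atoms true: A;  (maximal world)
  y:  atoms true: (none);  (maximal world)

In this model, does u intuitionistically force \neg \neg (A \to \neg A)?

No

u \nVdash \neg \neg (A \to \neg A) since v is accessible from u and v \Vdash \neg (A \to \neg A).
v \Vdash \neg (A \to \neg A): no world accessible from v forces A \to \neg A.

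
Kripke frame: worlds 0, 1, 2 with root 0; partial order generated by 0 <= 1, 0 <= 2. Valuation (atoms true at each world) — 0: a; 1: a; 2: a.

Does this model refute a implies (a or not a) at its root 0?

0 forces a implies (a or not a): every world accessible from 0 that forces a (namely 0, 1, 2) also forces a or not a.
So the root 0 forces a implies (a or not a); the model is not a countermodel.

No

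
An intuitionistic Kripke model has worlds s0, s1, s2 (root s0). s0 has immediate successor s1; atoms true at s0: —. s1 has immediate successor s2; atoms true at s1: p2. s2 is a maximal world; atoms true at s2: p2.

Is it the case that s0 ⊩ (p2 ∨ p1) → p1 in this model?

No

s0 ⊮ (p2 ∨ p1) → p1: at the accessible world s1, s1 ⊩ p2 ∨ p1 but s1 ⊮ p1.
s1 lacks atom p1, so s1 ⊮ p1.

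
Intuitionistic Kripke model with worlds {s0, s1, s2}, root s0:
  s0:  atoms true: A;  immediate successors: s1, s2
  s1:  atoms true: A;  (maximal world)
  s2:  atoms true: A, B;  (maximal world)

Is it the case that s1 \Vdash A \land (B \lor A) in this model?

Yes

s1 \Vdash A \land (B \lor A) since s1 forces both conjuncts.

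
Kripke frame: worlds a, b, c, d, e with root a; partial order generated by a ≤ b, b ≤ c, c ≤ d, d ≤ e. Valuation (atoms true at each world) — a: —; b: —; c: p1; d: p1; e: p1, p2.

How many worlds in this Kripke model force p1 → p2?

1

a: does not force it — a ⊮ p1 → p2: at the accessible world c, c ⊩ p1 but c ⊮ p2.
b: does not force it — b ⊮ p1 → p2: at the accessible world c, c ⊩ p1 but c ⊮ p2.
c: does not force it.
d: does not force it.
e: forces it.
Worlds forcing the formula: {e}.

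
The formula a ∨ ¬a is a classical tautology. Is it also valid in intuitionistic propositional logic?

No

This is the law of excluded middle, which is not intuitionistically valid.
A Kripke countermodel: worlds s0, s1; order generated by s0 ≤ s1; atoms true at each world — s0:{}; s1:{a}.
s0 ⊮ a ∨ ¬a: neither disjunct is forced at s0.
s0 lacks atom a, so s0 ⊮ a.
So the root s0 does not force the formula.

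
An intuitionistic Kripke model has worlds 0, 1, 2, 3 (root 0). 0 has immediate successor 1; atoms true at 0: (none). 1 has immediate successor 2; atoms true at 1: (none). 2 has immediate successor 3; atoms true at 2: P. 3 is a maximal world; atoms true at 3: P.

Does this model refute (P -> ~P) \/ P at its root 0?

Yes

0 ||-/- (P -> ~P) \/ P: neither disjunct is forced at 0.
0 ||-/- P -> ~P: at the accessible world 2, 2 ||- P but 2 ||-/- ~P.
2 ||-/- ~P since 2 is accessible from 2 and 2 ||- P.
So the root 0 does not force (P -> ~P) \/ P; the model is a countermodel.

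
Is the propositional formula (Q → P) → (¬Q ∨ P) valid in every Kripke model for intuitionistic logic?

This is the material-implication-as-disjunction principle, which is not intuitionistically valid.
A Kripke countermodel: worlds 0, 1; order generated by 0 ≤ 1; atoms true at each world — 0:{}; 1:{P,Q}.
0 ⊮ (Q → P) → (¬Q ∨ P): already at 0 itself, 0 ⊩ Q → P but 0 ⊮ ¬Q ∨ P.
0 ⊮ ¬Q ∨ P: neither disjunct is forced at 0.
0 ⊮ ¬Q since 1 is accessible from 0 and 1 ⊩ Q.
So the root 0 does not force the formula.

No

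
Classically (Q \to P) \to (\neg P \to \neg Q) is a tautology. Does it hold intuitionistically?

Yes

This is the forward direction of contraposition, which is intuitionistically derivable.
Assume Q \to P and \neg P. If Q held then P would follow, contradicting \neg P; so \neg Q.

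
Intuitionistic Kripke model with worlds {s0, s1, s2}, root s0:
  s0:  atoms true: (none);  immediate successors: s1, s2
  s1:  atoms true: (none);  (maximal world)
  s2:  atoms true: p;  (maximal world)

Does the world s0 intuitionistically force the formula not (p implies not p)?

No

s0 does not force not (p implies not p) since s1 is accessible from s0 and s1 forces p implies not p.
s1 forces p implies not p vacuously: no world accessible from s1 forces the antecedent p.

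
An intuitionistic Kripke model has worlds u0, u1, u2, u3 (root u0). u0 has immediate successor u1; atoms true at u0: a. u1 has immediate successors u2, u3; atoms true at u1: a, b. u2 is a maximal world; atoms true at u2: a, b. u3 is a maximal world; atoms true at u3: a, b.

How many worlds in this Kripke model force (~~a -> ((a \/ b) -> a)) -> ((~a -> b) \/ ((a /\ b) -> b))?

u0: forces it.
u1: forces it.
u2: forces it.
u3: forces it.
Worlds forcing the formula: {u0, u1, u2, u3}.

4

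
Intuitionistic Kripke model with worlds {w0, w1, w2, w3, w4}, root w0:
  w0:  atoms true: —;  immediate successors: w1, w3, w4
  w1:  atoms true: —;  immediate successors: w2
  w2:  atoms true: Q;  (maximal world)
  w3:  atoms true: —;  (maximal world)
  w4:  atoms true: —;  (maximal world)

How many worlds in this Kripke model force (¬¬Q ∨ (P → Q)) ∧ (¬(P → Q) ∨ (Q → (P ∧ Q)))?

w0: does not force it — w0 ⊮ (¬¬Q ∨ (P → Q)) ∧ (¬(P → Q) ∨ (Q → (P ∧ Q))) since w0 fails ¬(P → Q) ∨ (Q → (P ∧ Q)).
w1: does not force it.
w2: does not force it.
w3: forces it.
w4: forces it.
Worlds forcing the formula: {w3, w4}.

2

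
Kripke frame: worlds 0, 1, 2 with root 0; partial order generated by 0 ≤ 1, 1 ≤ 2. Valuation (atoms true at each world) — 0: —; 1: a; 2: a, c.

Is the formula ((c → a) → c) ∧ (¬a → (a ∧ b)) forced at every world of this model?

No

Not every world: 0 ⊮ ((c → a) → c) ∧ (¬a → (a ∧ b)).
0 ⊮ ((c → a) → c) ∧ (¬a → (a ∧ b)) since 0 fails (c → a) → c.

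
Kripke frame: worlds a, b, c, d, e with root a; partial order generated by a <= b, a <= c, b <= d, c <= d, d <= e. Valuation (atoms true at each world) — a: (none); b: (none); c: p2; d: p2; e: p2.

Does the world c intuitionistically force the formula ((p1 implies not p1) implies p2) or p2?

c forces ((p1 implies not p1) implies p2) or p2 via the disjunct (p1 implies not p1) implies p2.

Yes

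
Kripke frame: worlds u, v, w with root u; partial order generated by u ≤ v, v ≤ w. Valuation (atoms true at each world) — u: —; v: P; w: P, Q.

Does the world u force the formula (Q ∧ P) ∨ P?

u ⊮ (Q ∧ P) ∨ P: neither disjunct is forced at u.
u ⊮ Q ∧ P since u fails Q.

No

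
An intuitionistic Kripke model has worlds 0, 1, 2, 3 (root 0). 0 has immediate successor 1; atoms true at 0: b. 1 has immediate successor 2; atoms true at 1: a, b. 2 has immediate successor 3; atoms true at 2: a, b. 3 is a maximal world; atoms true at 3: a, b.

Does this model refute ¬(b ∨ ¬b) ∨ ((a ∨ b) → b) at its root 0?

No

0 ⊩ ¬(b ∨ ¬b) ∨ ((a ∨ b) → b) via the disjunct (a ∨ b) → b.
So the root 0 forces ¬(b ∨ ¬b) ∨ ((a ∨ b) → b); the model is not a countermodel.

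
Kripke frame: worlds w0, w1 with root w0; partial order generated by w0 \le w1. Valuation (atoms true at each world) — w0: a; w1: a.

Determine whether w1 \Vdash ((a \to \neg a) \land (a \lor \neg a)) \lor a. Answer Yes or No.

Yes

w1 \Vdash ((a \to \neg a) \land (a \lor \neg a)) \lor a via the disjunct a.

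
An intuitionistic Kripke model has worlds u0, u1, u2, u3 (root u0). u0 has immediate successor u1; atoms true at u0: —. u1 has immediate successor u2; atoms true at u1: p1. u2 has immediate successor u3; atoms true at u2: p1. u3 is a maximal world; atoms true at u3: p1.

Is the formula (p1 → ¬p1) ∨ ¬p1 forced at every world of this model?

Not every world: u0 ⊮ (p1 → ¬p1) ∨ ¬p1.
u0 ⊮ (p1 → ¬p1) ∨ ¬p1: neither disjunct is forced at u0.
u0 ⊮ p1 → ¬p1: at the accessible world u1, u1 ⊩ p1 but u1 ⊮ ¬p1.
u1 ⊮ ¬p1 since u1 is accessible from u1 and u1 ⊩ p1.

No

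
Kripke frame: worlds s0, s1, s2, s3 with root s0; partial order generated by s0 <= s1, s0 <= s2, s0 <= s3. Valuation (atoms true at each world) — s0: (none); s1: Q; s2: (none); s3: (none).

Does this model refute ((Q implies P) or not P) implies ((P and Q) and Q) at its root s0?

Yes

s0 does not force ((Q implies P) or not P) implies ((P and Q) and Q): already at s0 itself, s0 forces (Q implies P) or not P but s0 does not force (P and Q) and Q.
s0 does not force (P and Q) and Q since s0 fails P and Q.
So the root s0 does not force ((Q implies P) or not P) implies ((P and Q) and Q); the model is a countermodel.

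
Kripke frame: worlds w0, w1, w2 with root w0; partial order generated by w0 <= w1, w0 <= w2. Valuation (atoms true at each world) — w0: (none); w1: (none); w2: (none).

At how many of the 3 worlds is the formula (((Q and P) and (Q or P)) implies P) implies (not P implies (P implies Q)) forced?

w0: forces it.
w1: forces it.
w2: forces it.
Worlds forcing the formula: {w0, w1, w2}.

3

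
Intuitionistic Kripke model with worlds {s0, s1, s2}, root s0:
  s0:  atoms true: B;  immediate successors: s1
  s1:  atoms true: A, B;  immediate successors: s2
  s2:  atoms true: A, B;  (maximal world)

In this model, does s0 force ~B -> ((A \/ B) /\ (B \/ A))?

Yes

s0 ||- ~B -> ((A \/ B) /\ (B \/ A)) vacuously: no world accessible from s0 forces the antecedent ~B.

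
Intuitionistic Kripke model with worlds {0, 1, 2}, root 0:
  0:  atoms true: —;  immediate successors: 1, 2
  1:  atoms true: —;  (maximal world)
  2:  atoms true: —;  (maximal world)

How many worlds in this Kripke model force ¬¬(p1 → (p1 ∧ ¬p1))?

3

0: forces it.
1: forces it.
2: forces it.
Worlds forcing the formula: {0, 1, 2}.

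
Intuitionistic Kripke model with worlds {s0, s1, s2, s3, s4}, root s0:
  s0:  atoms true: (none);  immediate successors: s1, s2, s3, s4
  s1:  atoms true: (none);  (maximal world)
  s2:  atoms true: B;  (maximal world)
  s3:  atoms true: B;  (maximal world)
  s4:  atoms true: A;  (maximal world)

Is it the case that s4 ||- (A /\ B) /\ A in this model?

No

s4 ||-/- (A /\ B) /\ A since s4 fails A /\ B.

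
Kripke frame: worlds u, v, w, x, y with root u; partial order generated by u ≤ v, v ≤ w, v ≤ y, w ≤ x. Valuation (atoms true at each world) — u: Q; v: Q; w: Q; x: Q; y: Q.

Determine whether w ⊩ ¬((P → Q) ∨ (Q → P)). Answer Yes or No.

w ⊮ ¬((P → Q) ∨ (Q → P)) since w is accessible from w and w ⊩ (P → Q) ∨ (Q → P).
w ⊩ (P → Q) ∨ (Q → P) via the disjunct P → Q.

No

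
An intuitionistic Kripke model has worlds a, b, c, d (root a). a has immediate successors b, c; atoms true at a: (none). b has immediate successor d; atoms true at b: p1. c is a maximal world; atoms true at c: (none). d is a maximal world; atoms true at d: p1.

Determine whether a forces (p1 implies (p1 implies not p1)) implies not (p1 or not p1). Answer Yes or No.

a does not force (p1 implies (p1 implies not p1)) implies not (p1 or not p1): at the accessible world c, c forces p1 implies (p1 implies not p1) but c does not force not (p1 or not p1).
c does not force not (p1 or not p1) since c is accessible from c and c forces p1 or not p1.
c forces p1 or not p1 via the disjunct not p1.

No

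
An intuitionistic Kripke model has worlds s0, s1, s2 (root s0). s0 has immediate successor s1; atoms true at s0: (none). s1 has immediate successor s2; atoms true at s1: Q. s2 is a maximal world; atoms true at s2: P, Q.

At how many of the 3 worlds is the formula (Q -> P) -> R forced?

0

s0: does not force it — s0 ||-/- (Q -> P) -> R: at the accessible world s2, s2 ||- Q -> P but s2 ||-/- R.
s1: does not force it — s1 ||-/- (Q -> P) -> R: at the accessible world s2, s2 ||- Q -> P but s2 ||-/- R.
s2: does not force it.
Worlds forcing the formula: { }.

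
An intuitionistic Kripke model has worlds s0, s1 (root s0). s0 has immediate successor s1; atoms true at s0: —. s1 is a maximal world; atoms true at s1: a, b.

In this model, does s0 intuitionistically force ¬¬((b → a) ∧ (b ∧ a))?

Yes

s0 ⊩ ¬¬((b → a) ∧ (b ∧ a)): no world accessible from s0 forces ¬((b → a) ∧ (b ∧ a)).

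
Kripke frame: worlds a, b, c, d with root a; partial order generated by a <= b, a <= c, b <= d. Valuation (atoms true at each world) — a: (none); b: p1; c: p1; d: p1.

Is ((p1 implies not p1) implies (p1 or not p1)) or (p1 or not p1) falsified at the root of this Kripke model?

a forces ((p1 implies not p1) implies (p1 or not p1)) or (p1 or not p1) via the disjunct (p1 implies not p1) implies (p1 or not p1).
So the root a forces ((p1 implies not p1) implies (p1 or not p1)) or (p1 or not p1); the model is not a countermodel.

No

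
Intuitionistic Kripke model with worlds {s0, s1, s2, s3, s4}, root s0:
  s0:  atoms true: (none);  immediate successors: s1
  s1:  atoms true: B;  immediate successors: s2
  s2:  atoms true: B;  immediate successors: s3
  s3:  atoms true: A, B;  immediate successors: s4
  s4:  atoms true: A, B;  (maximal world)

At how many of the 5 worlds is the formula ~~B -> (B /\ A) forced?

s0: does not force it — s0 ||-/- ~~B -> (B /\ A): already at s0 itself, s0 ||- ~~B but s0 ||-/- B /\ A.
s1: does not force it — s1 ||-/- ~~B -> (B /\ A): already at s1 itself, s1 ||- ~~B but s1 ||-/- B /\ A.
s2: does not force it.
s3: forces it.
s4: forces it.
Worlds forcing the formula: {s3, s4}.

2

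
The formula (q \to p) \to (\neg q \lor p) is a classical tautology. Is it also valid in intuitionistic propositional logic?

This is the material-implication-as-disjunction principle, which is not intuitionistically valid.
A Kripke countermodel: worlds s0, s1; order generated by s0 \le s1; atoms true at each world — s0:{}; s1:{p,q}.
s0 \nVdash (q \to p) \to (\neg q \lor p): already at s0 itself, s0 \Vdash q \to p but s0 \nVdash \neg q \lor p.
s0 \nVdash \neg q \lor p: neither disjunct is forced at s0.
s0 \nVdash \neg q since s1 is accessible from s0 and s1 \Vdash q.
So the root s0 does not force the formula.

No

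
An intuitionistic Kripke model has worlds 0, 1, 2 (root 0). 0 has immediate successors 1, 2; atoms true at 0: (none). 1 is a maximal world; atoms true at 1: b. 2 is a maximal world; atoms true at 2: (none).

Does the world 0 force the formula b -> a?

No

0 ||-/- b -> a: at the accessible world 1, 1 ||- b but 1 ||-/- a.
1 lacks atom a, so 1 ||-/- a.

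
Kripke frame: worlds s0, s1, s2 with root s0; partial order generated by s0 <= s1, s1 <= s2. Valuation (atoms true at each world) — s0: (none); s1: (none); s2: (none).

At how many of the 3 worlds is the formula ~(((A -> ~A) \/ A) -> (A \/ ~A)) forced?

0

s0: does not force it — s0 ||-/- ~(((A -> ~A) \/ A) -> (A \/ ~A)) since s0 is accessible from s0 and s0 ||- ((A -> ~A) \/ A) -> (A \/ ~A).
s1: does not force it — s1 ||-/- ~(((A -> ~A) \/ A) -> (A \/ ~A)) since s1 is accessible from s1 and s1 ||- ((A -> ~A) \/ A) -> (A \/ ~A).
s2: does not force it — s2 ||-/- ~(((A -> ~A) \/ A) -> (A \/ ~A)) since s2 is accessible from s2 and s2 ||- ((A -> ~A) \/ A) -> (A \/ ~A).
Worlds forcing the formula: { }.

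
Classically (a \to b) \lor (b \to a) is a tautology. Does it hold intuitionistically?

This is the Gödel–Dummett linearity axiom, which is not intuitionistically valid.
A Kripke countermodel: worlds u0, u1, u2; order generated by u0 \le u1, u0 \le u2; atoms true at each world — u0:{}; u1:{a}; u2:{b}.
u0 \nVdash (a \to b) \lor (b \to a): neither disjunct is forced at u0.
u0 \nVdash a \to b: at the accessible world u1, u1 \Vdash a but u1 \nVdash b.
u1 lacks atom b, so u1 \nVdash b.
So the root u0 does not force the formula.

No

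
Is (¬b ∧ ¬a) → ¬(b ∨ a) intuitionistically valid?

This is a constructively valid De Morgan direction (conjunction of negations to negated disjunction), which is intuitionistically derivable.
If both ¬b and ¬a hold at a world, no accessible world forces b or forces a, so none forces b ∨ a.

Yes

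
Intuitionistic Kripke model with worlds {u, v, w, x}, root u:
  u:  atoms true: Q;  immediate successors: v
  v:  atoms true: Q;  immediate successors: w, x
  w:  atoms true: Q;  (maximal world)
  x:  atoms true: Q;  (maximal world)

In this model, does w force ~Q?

No

w ||-/- ~Q since w is accessible from w and w ||- Q.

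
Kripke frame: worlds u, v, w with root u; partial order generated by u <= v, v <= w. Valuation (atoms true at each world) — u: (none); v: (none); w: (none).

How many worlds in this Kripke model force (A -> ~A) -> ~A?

u: forces it.
v: forces it.
w: forces it.
Worlds forcing the formula: {u, v, w}.

3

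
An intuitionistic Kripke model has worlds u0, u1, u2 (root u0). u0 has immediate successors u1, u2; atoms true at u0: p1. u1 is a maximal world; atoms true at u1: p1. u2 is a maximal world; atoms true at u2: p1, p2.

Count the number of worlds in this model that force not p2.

u0: does not force it — u0 does not force not p2 since u2 is accessible from u0 and u2 forces p2.
u1: forces it.
u2: does not force it.
Worlds forcing the formula: {u1}.

1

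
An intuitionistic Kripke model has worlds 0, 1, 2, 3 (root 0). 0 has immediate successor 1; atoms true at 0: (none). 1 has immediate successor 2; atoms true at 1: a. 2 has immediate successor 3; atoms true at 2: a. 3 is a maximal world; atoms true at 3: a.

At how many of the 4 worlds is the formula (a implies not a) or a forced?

0: does not force it — 0 does not force (a implies not a) or a: neither disjunct is forced at 0.
1: forces it.
2: forces it.
3: forces it.
Worlds forcing the formula: {1, 2, 3}.

3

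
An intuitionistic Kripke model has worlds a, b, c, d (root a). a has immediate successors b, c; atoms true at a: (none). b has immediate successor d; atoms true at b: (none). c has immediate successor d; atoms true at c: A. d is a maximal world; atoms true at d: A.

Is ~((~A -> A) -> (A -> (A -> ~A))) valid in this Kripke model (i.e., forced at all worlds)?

a ||- ~((~A -> A) -> (A -> (A -> ~A))): no world accessible from a forces (~A -> A) -> (A -> (A -> ~A)).
Since the root a forces ~((~A -> A) -> (A -> (A -> ~A))) and forcing is persistent (monotone upward), every world forces it.

Yes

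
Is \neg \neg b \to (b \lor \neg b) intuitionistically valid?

This is a variant of double-negation elimination (deriving excluded middle from double negation), which is not intuitionistically valid.
A Kripke countermodel: worlds w0, w1; order generated by w0 \le w1; atoms true at each world — w0:{}; w1:{b}.
w0 \nVdash \neg \neg b \to (b \lor \neg b): already at w0 itself, w0 \Vdash \neg \neg b but w0 \nVdash b \lor \neg b.
w0 \nVdash b \lor \neg b: neither disjunct is forced at w0.
w0 lacks atom b, so w0 \nVdash b.
So the root w0 does not force the formula.

No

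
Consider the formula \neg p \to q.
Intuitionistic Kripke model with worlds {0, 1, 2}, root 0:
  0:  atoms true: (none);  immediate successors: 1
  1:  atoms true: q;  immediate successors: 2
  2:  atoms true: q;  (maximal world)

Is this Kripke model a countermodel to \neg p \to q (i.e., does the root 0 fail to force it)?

Yes

0 \nVdash \neg p \to q: already at 0 itself, 0 \Vdash \neg p but 0 \nVdash q.
0 lacks atom q, so 0 \nVdash q.
So the root 0 does not force \neg p \to q; the model is a countermodel.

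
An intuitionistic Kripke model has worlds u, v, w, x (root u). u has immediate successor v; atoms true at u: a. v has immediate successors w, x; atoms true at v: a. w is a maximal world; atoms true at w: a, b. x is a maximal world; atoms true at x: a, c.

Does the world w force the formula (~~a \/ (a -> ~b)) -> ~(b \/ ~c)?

w ||-/- (~~a \/ (a -> ~b)) -> ~(b \/ ~c): already at w itself, w ||- ~~a \/ (a -> ~b) but w ||-/- ~(b \/ ~c).
w ||-/- ~(b \/ ~c) since w is accessible from w and w ||- b \/ ~c.
w ||- b \/ ~c via the disjunct b.

No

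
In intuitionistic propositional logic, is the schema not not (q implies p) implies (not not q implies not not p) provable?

Yes

This is the distribution of double negation over implication, which is intuitionistically derivable.
Assume not not (q implies p) and not not q; suppose not p. Then q implies p would give not q (by contraposition), contradicting not not q; so not (q implies p), contradicting not not (q implies p). Hence not not p.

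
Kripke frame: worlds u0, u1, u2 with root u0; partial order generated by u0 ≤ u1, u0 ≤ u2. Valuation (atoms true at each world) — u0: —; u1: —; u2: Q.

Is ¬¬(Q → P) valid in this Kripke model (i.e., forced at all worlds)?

Not every world: u0 ⊮ ¬¬(Q → P).
u0 ⊮ ¬¬(Q → P) since u2 is accessible from u0 and u2 ⊩ ¬(Q → P).
u2 ⊩ ¬(Q → P): no world accessible from u2 forces Q → P.

No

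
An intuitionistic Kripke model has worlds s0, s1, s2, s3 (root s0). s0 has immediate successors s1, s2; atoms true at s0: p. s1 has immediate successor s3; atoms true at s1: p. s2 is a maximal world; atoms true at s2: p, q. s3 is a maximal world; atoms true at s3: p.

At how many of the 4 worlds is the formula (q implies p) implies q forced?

1

s0: does not force it — s0 does not force (q implies p) implies q: already at s0 itself, s0 forces q implies p but s0 does not force q.
s1: does not force it — s1 does not force (q implies p) implies q: already at s1 itself, s1 forces q implies p but s1 does not force q.
s2: forces it.
s3: does not force it.
Worlds forcing the formula: {s2}.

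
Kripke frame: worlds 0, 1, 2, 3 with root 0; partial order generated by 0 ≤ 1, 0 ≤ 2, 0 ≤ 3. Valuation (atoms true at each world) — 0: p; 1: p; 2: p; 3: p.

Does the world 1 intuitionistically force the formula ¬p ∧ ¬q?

1 ⊮ ¬p ∧ ¬q since 1 fails ¬p.

No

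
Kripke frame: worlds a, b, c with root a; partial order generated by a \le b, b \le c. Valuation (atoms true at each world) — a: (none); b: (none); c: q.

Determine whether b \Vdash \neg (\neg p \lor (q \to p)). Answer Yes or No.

b \nVdash \neg (\neg p \lor (q \to p)) since b is accessible from b and b \Vdash \neg p \lor (q \to p).
b \Vdash \neg p \lor (q \to p) via the disjunct \neg p.

No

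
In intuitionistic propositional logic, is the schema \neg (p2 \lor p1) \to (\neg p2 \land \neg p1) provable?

Yes

This is a constructively valid De Morgan direction (negated disjunction to conjunction of negations), which is intuitionistically derivable.
From \neg (p2 \lor p1): if p2 held then p2 \lor p1 would, contradiction — so \neg p2; similarly \neg p1.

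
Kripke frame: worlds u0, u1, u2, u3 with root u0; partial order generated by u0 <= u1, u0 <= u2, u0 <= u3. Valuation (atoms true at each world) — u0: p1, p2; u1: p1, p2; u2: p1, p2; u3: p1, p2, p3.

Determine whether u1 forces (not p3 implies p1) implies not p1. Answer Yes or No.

u1 does not force (not p3 implies p1) implies not p1: already at u1 itself, u1 forces not p3 implies p1 but u1 does not force not p1.
u1 does not force not p1 since u1 is accessible from u1 and u1 forces p1.

No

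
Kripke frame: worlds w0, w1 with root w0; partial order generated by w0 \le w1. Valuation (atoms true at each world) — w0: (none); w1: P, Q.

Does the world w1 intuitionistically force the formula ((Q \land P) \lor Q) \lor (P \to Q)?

Yes

w1 \Vdash ((Q \land P) \lor Q) \lor (P \to Q) via the disjunct (Q \land P) \lor Q.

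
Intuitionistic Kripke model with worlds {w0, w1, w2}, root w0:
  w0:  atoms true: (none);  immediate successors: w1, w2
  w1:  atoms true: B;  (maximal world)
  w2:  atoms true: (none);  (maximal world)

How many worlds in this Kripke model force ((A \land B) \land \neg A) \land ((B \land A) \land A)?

0

w0: does not force it — w0 \nVdash ((A \land B) \land \neg A) \land ((B \land A) \land A) since w0 fails (A \land B) \land \neg A.
w1: does not force it — w1 \nVdash ((A \land B) \land \neg A) \land ((B \land A) \land A) since w1 fails (A \land B) \land \neg A.
w2: does not force it.
Worlds forcing the formula: { }.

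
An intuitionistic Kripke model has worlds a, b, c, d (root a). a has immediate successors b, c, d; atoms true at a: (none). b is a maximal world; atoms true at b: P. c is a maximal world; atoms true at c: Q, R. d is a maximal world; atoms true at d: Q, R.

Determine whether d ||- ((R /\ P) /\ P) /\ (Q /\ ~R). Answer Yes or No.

d ||-/- ((R /\ P) /\ P) /\ (Q /\ ~R) since d fails (R /\ P) /\ P.

No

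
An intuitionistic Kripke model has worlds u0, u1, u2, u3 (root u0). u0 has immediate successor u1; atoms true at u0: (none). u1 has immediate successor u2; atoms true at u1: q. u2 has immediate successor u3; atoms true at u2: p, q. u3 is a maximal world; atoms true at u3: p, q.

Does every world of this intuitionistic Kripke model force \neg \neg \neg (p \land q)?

No

Not every world: u0 \nVdash \neg \neg \neg (p \land q).
u0 \nVdash \neg \neg \neg (p \land q) since u0 is accessible from u0 and u0 \Vdash \neg \neg (p \land q).
u0 \Vdash \neg \neg (p \land q): no world accessible from u0 forces \neg (p \land q).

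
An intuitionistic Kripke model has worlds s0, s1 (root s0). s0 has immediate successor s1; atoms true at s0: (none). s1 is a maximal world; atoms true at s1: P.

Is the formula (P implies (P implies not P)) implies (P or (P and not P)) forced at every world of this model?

s0 forces (P implies (P implies not P)) implies (P or (P and not P)) vacuously: no world accessible from s0 forces the antecedent P implies (P implies not P).
Since the root s0 forces (P implies (P implies not P)) implies (P or (P and not P)) and forcing is persistent (monotone upward), every world forces it.

Yes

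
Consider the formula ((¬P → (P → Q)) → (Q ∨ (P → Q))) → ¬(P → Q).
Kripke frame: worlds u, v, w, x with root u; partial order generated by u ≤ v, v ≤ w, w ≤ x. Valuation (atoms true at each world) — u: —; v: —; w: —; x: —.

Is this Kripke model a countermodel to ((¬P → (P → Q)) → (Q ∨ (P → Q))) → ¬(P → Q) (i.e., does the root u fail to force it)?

u ⊮ ((¬P → (P → Q)) → (Q ∨ (P → Q))) → ¬(P → Q): already at u itself, u ⊩ (¬P → (P → Q)) → (Q ∨ (P → Q)) but u ⊮ ¬(P → Q).
u ⊮ ¬(P → Q) since u is accessible from u and u ⊩ P → Q.
u ⊩ P → Q vacuously: no world accessible from u forces the antecedent P.
So the root u does not force ((¬P → (P → Q)) → (Q ∨ (P → Q))) → ¬(P → Q); the model is a countermodel.

Yes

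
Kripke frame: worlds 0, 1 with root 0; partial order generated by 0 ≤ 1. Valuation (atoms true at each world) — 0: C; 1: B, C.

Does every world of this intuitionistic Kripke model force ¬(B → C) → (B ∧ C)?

0 ⊩ ¬(B → C) → (B ∧ C) vacuously: no world accessible from 0 forces the antecedent ¬(B → C).
Since the root 0 forces ¬(B → C) → (B ∧ C) and forcing is persistent (monotone upward), every world forces it.

Yes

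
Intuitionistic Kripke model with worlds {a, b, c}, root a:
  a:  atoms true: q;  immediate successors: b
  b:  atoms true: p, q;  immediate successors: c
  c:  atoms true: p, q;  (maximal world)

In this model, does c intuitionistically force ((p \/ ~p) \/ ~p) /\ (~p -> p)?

c ||- ((p \/ ~p) \/ ~p) /\ (~p -> p) since c forces both conjuncts.

Yes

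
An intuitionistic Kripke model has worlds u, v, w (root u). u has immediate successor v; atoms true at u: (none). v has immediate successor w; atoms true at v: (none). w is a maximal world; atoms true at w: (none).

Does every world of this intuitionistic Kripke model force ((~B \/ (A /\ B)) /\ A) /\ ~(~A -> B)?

Not every world: u ||-/- ((~B \/ (A /\ B)) /\ A) /\ ~(~A -> B).
u ||-/- ((~B \/ (A /\ B)) /\ A) /\ ~(~A -> B) since u fails (~B \/ (A /\ B)) /\ A.

No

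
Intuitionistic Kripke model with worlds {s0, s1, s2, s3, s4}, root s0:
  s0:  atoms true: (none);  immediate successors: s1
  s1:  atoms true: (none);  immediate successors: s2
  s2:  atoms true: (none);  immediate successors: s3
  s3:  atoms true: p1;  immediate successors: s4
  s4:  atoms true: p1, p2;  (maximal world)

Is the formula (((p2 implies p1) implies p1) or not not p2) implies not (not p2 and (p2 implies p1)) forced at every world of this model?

s0 forces (((p2 implies p1) implies p1) or not not p2) implies not (not p2 and (p2 implies p1)): every world accessible from s0 that forces ((p2 implies p1) implies p1) or not not p2 (namely s0, s1, s2, s3, s4) also forces not (not p2 and (p2 implies p1)).
Since the root s0 forces (((p2 implies p1) implies p1) or not not p2) implies not (not p2 and (p2 implies p1)) and forcing is persistent (monotone upward), every world forces it.

Yes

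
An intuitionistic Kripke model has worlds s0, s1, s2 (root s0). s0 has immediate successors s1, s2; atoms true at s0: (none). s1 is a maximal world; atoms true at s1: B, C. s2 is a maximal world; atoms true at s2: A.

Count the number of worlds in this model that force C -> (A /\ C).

1

s0: does not force it — s0 ||-/- C -> (A /\ C): at the accessible world s1, s1 ||- C but s1 ||-/- A /\ C.
s1: does not force it.
s2: forces it.
Worlds forcing the formula: {s2}.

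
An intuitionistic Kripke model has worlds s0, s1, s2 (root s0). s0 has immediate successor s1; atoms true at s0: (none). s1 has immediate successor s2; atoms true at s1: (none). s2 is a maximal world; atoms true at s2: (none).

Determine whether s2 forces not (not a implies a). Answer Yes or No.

Yes

s2 forces not (not a implies a): no world accessible from s2 forces not a implies a.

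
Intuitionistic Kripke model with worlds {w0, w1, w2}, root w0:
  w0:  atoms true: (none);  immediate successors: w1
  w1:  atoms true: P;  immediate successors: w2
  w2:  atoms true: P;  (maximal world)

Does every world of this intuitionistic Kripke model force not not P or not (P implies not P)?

w0 forces not not P or not (P implies not P) via the disjunct not not P.
Since the root w0 forces not not P or not (P implies not P) and forcing is persistent (monotone upward), every world forces it.

Yes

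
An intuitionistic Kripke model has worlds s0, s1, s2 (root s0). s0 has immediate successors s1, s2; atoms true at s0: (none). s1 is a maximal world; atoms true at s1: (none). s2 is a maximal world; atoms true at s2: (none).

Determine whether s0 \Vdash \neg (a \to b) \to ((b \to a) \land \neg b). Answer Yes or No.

Yes

s0 \Vdash \neg (a \to b) \to ((b \to a) \land \neg b) vacuously: no world accessible from s0 forces the antecedent \neg (a \to b).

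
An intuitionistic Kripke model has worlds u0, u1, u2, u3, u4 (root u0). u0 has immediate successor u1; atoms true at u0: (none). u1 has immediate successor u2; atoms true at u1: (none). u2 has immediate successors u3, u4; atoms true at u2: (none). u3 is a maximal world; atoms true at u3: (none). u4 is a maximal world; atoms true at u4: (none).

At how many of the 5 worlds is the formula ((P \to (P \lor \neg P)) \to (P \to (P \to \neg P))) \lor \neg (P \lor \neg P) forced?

u0: forces it.
u1: forces it.
u2: forces it.
u3: forces it.
u4: forces it.
Worlds forcing the formula: {u0, u1, u2, u3, u4}.

5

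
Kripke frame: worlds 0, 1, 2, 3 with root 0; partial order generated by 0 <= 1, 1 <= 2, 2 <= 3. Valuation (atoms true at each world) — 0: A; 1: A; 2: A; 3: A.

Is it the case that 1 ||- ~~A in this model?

1 ||- ~~A: no world accessible from 1 forces ~A.

Yes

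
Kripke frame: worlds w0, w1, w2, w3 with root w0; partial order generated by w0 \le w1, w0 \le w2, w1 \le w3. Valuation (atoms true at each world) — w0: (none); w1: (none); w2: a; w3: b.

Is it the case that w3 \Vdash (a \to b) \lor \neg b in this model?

Yes

w3 \Vdash (a \to b) \lor \neg b via the disjunct a \to b.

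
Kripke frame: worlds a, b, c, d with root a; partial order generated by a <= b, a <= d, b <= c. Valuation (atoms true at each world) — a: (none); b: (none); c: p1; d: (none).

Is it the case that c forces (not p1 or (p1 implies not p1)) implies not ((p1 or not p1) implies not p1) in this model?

Yes

c forces (not p1 or (p1 implies not p1)) implies not ((p1 or not p1) implies not p1) vacuously: no world accessible from c forces the antecedent not p1 or (p1 implies not p1).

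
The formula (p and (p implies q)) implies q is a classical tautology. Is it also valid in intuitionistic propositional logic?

Yes

This is modus ponens in implicational form, which is intuitionistically derivable.
If a world forces p and p implies q, then applying the implication at that world (which is accessible from itself) gives q.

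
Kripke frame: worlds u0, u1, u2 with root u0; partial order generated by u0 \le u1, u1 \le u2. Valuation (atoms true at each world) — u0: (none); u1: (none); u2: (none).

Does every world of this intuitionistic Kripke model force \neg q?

Yes

u0 \Vdash \neg q: no world accessible from u0 forces q.
Since the root u0 forces \neg q and forcing is persistent (monotone upward), every world forces it.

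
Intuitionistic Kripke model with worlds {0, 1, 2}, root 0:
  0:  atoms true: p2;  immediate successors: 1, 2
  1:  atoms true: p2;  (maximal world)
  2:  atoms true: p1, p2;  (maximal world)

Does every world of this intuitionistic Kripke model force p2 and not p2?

No

Not every world: 0 does not force p2 and not p2.
0 does not force p2 and not p2 since 0 fails not p2.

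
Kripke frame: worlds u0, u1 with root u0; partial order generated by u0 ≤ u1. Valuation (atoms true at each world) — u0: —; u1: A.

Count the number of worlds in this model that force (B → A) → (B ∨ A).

1

u0: does not force it — u0 ⊮ (B → A) → (B ∨ A): already at u0 itself, u0 ⊩ B → A but u0 ⊮ B ∨ A.
u1: forces it.
Worlds forcing the formula: {u1}.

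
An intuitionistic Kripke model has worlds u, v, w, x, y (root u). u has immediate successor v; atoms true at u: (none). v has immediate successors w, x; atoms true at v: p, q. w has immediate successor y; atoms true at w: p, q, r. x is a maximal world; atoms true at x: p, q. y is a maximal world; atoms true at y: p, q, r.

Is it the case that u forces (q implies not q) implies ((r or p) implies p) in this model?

u forces (q implies not q) implies ((r or p) implies p) vacuously: no world accessible from u forces the antecedent q implies not q.

Yes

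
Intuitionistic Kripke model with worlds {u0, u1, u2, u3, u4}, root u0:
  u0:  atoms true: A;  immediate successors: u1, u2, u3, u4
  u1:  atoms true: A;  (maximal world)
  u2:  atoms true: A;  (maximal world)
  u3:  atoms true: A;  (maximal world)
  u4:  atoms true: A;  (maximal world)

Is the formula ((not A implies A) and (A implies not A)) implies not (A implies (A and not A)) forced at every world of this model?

Yes

u0 forces ((not A implies A) and (A implies not A)) implies not (A implies (A and not A)) vacuously: no world accessible from u0 forces the antecedent (not A implies A) and (A implies not A).
Since the root u0 forces ((not A implies A) and (A implies not A)) implies not (A implies (A and not A)) and forcing is persistent (monotone upward), every world forces it.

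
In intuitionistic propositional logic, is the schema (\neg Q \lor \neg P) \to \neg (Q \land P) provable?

Yes

This is a constructively valid De Morgan direction (disjunction of negations to negated conjunction), which is intuitionistically derivable.
If \neg Q holds at a world then no accessible world forces Q, hence none forces Q \land P; likewise for \neg P.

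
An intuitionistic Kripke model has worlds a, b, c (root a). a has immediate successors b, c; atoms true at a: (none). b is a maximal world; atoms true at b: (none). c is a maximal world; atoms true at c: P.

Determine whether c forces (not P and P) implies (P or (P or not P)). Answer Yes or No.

Yes

c forces (not P and P) implies (P or (P or not P)) vacuously: no world accessible from c forces the antecedent not P and P.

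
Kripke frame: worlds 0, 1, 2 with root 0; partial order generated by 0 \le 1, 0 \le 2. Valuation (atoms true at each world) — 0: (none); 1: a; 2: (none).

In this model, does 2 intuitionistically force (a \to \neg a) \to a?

2 \nVdash (a \to \neg a) \to a: already at 2 itself, 2 \Vdash a \to \neg a but 2 \nVdash a.
2 lacks atom a, so 2 \nVdash a.

No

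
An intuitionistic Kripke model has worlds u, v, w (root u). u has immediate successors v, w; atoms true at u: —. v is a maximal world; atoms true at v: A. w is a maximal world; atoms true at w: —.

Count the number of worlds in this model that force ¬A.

u: does not force it — u ⊮ ¬A since v is accessible from u and v ⊩ A.
v: does not force it — v ⊮ ¬A since v is accessible from v and v ⊩ A.
w: forces it.
Worlds forcing the formula: {w}.

1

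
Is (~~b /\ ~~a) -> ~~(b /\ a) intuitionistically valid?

Yes

This is the distribution of double negation over conjunction, which is intuitionistically derivable.
Assume ~~b, ~~a, and ~(b /\ a). From b we'd get ~a (since b /\ a is refuted), contradicting ~~a; so ~b, contradicting ~~b.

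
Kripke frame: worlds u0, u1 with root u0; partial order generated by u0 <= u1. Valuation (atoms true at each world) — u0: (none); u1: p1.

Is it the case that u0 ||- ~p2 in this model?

u0 ||- ~p2: no world accessible from u0 forces p2.

Yes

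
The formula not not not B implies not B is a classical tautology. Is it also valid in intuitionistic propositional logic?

This is triple-negation reduction, which is intuitionistically derivable.
Assume not not not B and suppose B. Then not not B (double-negation introduction), contradicting not not not B. So not B.

Yes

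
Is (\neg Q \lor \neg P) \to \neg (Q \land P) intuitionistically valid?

Yes

This is a constructively valid De Morgan direction (disjunction of negations to negated conjunction), which is intuitionistically derivable.
If \neg Q holds at a world then no accessible world forces Q, hence none forces Q \land P; likewise for \neg P.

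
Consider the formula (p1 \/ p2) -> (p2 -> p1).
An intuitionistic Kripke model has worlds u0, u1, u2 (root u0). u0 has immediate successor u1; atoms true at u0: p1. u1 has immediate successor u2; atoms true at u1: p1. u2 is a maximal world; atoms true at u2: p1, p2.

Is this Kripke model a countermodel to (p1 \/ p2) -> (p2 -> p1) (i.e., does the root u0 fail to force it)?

u0 ||- (p1 \/ p2) -> (p2 -> p1): every world accessible from u0 that forces p1 \/ p2 (namely u0, u1, u2) also forces p2 -> p1.
So the root u0 forces (p1 \/ p2) -> (p2 -> p1); the model is not a countermodel.

No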